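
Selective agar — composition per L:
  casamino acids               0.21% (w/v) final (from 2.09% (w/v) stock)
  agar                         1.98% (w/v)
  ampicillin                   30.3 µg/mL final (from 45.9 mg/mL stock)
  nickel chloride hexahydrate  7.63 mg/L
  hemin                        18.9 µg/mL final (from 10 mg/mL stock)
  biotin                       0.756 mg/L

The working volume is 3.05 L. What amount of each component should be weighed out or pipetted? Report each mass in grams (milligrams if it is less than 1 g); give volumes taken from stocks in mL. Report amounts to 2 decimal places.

Scale factor relative to 1 L: 3.05.
casamino acids: V = C2·V2/C1 = 0.21% ÷ 2.09% × 3050 mL = 306.46 mL
agar: 1.98% w/v = 19.8 g/L → 19.8 × 3.05 L = 60.39 g
ampicillin: V = C2·V2/C1 = 30.3 µg/mL × 3050 mL ÷ 45900 µg/mL = 2.01 mL
nickel chloride hexahydrate: 7.63 mg/L × 3.05 L = 23.27 mg
hemin: C1V1 = C2V2 → 18.9 µg/mL × 3050 mL ÷ 10000 µg/mL = 5.76 mL
biotin: 0.756 mg/L × 3.05 L = 2.31 mg

casamino acids 306.46 mL; agar 60.39 g; ampicillin 2.01 mL; nickel chloride hexahydrate 23.27 mg; hemin 5.76 mL; biotin 2.31 mg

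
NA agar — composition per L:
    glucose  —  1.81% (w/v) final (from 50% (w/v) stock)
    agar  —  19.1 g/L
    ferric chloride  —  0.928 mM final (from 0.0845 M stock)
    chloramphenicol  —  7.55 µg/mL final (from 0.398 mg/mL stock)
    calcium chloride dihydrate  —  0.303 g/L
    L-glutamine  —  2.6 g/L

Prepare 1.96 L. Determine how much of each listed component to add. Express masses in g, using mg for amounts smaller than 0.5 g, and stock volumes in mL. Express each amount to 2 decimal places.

Working volume: 1.96 L.
glucose: V = C2·V2/C1 = 1.81% ÷ 50% × 1960 mL = 70.95 mL
agar: 19.1 g/L × 1.96 L = 37.44 g
ferric chloride: dilute stock: 0.928 mM × 1960 mL ÷ 84.5 mM = 21.53 mL
chloramphenicol: C1V1 = C2V2 → 7.55 µg/mL × 1960 mL ÷ 398 µg/mL = 37.18 mL
calcium chloride dihydrate: 0.303 g/L × 1.96 L = 0.59 g
L-glutamine: 2.6 g/L × 1.96 L = 5.10 g

glucose 70.95 mL; agar 37.44 g; ferric chloride 21.53 mL; chloramphenicol 37.18 mL; calcium chloride dihydrate 0.59 g; L-glutamine 5.10 g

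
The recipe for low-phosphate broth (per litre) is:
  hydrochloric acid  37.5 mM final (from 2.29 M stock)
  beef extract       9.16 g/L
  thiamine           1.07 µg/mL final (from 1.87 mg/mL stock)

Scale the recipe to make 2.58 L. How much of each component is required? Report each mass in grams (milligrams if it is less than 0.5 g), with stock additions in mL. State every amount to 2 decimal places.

hydrochloric acid 42.25 mL; beef extract 23.63 g; thiamine 1.48 mL

Working volume: 2.58 L.
hydrochloric acid: C1V1 = C2V2 → 37.5 mM × 2580 mL ÷ 2290 mM = 42.25 mL
beef extract: 9.16 g/L × 2.58 L = 23.63 g
thiamine: V = C2·V2/C1 = 1.07 µg/mL × 2580 mL ÷ 1870 µg/mL = 1.48 mL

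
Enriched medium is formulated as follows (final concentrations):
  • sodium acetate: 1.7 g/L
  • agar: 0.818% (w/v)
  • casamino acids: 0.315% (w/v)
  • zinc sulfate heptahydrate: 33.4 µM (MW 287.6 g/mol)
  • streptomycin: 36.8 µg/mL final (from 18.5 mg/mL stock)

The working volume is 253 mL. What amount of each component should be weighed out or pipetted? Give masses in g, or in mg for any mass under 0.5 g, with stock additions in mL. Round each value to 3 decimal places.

sodium acetate 430.100 mg; agar 2.070 g; casamino acids 0.797 g; zinc sulfate heptahydrate 2.430 mg; streptomycin 0.503 mL

Scale factor relative to 1 L: 0.253.
sodium acetate: 1.7 g/L × 0.253 L = 0.4301 g = 430.100 mg
agar: 0.818% w/v = 8.18 g/L → 8.18 × 0.253 L = 2.070 g
casamino acids: 0.315% w/v = 3.15 g/L → 3.15 × 0.253 L = 0.797 g
zinc sulfate heptahydrate: 33.4 µmol/L × 287.6 g/mol × 0.253 L ÷ 1000 = 2.430 mg
streptomycin: dilute stock: 36.8 µg/mL × 253 mL ÷ 18500 µg/mL = 0.503 mL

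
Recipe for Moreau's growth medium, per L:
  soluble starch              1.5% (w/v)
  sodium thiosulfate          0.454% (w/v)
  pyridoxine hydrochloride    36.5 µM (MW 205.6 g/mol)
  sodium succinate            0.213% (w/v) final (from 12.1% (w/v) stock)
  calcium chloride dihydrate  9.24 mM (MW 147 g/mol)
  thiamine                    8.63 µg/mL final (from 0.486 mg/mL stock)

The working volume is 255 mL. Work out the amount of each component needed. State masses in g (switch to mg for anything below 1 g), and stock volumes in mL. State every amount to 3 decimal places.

Working volume: 255 mL = 0.255 L.
soluble starch: 1.5 g per 100 mL × 255 mL ÷ 100 = 3.825 g
sodium thiosulfate: 0.454 g per 100 mL × 255 mL ÷ 100 = 1.158 g
pyridoxine hydrochloride: 36.5 µmol/L × 205.6 g/mol × 0.255 L ÷ 1000 = 1.914 mg
sodium succinate: V = C2·V2/C1 = 0.213% ÷ 12.1% × 255 mL = 4.489 mL
calcium chloride dihydrate: 9.24 mmol/L × 147 mg/mmol × 0.255 L = 346.361 mg
thiamine: dilute stock: 8.63 µg/mL × 255 mL ÷ 486 µg/mL = 4.528 mL

soluble starch 3.825 g; sodium thiosulfate 1.158 g; pyridoxine hydrochloride 1.914 mg; sodium succinate 4.489 mL; calcium chloride dihydrate 346.361 mg; thiamine 4.528 mL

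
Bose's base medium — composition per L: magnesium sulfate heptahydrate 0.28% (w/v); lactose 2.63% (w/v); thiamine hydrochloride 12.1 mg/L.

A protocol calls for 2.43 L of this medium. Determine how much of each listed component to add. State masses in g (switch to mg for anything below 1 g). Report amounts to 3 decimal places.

magnesium sulfate heptahydrate 6.804 g; lactose 63.909 g; thiamine hydrochloride 29.403 mg

Scale factor relative to 1 L: 2.43.
magnesium sulfate heptahydrate: 0.28% w/v = 2.8 g/L → 2.8 × 2.43 L = 6.804 g
lactose: 2.63 g per 100 mL × 2430 mL ÷ 100 = 63.909 g
thiamine hydrochloride: 12.1 mg/L × 2.43 L = 29.403 mg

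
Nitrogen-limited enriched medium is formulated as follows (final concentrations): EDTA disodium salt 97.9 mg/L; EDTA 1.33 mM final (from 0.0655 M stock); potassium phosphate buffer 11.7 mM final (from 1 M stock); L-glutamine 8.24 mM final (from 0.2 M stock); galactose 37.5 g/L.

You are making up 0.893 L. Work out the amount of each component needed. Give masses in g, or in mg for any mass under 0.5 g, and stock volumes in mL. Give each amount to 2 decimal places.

Working volume: 0.893 L.
EDTA disodium salt: 97.9 mg/L × 0.893 L = 87.42 mg
EDTA: dilute stock: 1.33 mM × 893 mL ÷ 65.5 mM = 18.13 mL
potassium phosphate buffer: C1V1 = C2V2 → 11.7 mM × 893 mL ÷ 1000 mM = 10.45 mL
L-glutamine: V = C2·V2/C1 = 8.24 mM × 893 mL ÷ 200 mM = 36.79 mL
galactose: 37.5 g/L × 0.893 L = 33.49 g

EDTA disodium salt 87.42 mg; EDTA 18.13 mL; potassium phosphate buffer 10.45 mL; L-glutamine 36.79 mL; galactose 33.49 g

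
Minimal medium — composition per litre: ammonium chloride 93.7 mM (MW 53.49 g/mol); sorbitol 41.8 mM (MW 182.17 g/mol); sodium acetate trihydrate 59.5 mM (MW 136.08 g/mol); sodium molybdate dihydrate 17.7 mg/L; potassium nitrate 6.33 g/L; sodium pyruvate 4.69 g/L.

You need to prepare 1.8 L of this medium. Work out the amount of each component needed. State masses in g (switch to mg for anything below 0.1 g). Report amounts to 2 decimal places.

ammonium chloride 9.02 g; sorbitol 13.71 g; sodium acetate trihydrate 14.57 g; sodium molybdate dihydrate 31.86 mg; potassium nitrate 11.39 g; sodium pyruvate 8.44 g

Scale factor relative to 1 L: 1.8.
ammonium chloride: 93.7 mmol/L × 53.49 g/mol × 1.8 L ÷ 1000 = 9.02 g
sorbitol: 41.8 mmol/L × 182.17 g/mol × 1.8 L ÷ 1000 = 13.71 g
sodium acetate trihydrate: 59.5 mmol/L × 136.08 g/mol × 1.8 L ÷ 1000 = 14.57 g
sodium molybdate dihydrate: 17.7 mg/L × 1.8 L = 31.86 mg
potassium nitrate: 6.33 g/L × 1.8 L = 11.39 g
sodium pyruvate: 4.69 g/L × 1.8 L = 8.44 g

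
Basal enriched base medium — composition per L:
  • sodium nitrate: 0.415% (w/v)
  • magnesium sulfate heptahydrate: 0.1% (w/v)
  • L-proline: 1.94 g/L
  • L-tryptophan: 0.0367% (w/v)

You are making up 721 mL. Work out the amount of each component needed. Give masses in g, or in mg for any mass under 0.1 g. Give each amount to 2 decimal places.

sodium nitrate 2.99 g; magnesium sulfate heptahydrate 0.72 g; L-proline 1.40 g; L-tryptophan 0.26 g

Working volume: 721 mL = 0.721 L.
sodium nitrate: 0.415 g per 100 mL × 721 mL ÷ 100 = 2.99 g
magnesium sulfate heptahydrate: 0.1 g per 100 mL × 721 mL ÷ 100 = 0.72 g
L-proline: 1.94 g/L × 0.721 L = 1.40 g
L-tryptophan: 0.0367% w/v = 0.367 g/L → 0.367 × 0.721 L = 0.26 g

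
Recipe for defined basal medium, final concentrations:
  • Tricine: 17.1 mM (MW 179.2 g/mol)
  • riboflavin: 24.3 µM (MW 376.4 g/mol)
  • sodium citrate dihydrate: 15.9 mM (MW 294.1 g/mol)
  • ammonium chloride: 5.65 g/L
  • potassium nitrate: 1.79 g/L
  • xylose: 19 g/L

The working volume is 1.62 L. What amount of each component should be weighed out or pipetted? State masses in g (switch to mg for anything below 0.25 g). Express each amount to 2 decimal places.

Tricine 4.96 g; riboflavin 14.82 mg; sodium citrate dihydrate 7.58 g; ammonium chloride 9.15 g; potassium nitrate 2.90 g; xylose 30.78 g

Working volume: 1.62 L.
Tricine: 17.1 mmol/L × 179.2 g/mol × 1.62 L ÷ 1000 = 4.96 g
riboflavin: 24.3 µmol/L × 376.4 g/mol × 1.62 L ÷ 1000 = 14.82 mg
sodium citrate dihydrate: 15.9 mmol/L × 294.1 g/mol × 1.62 L ÷ 1000 = 7.58 g
ammonium chloride: 5.65 g/L × 1.62 L = 9.15 g
potassium nitrate: 1.79 g/L × 1.62 L = 2.90 g
xylose: 19 g/L × 1.62 L = 30.78 g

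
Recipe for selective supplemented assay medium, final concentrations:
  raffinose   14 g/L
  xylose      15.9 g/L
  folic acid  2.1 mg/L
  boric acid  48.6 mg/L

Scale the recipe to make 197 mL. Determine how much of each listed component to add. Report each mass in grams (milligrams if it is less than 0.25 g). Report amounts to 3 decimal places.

Working volume: 197 mL = 0.197 L.
raffinose: 14 g/L × 0.197 L = 2.758 g
xylose: 15.9 g/L × 0.197 L = 3.132 g
folic acid: 2.1 mg/L × 0.197 L = 0.414 mg
boric acid: 48.6 mg/L × 0.197 L = 9.574 mg

raffinose 2.758 g; xylose 3.132 g; folic acid 0.414 mg; boric acid 9.574 mg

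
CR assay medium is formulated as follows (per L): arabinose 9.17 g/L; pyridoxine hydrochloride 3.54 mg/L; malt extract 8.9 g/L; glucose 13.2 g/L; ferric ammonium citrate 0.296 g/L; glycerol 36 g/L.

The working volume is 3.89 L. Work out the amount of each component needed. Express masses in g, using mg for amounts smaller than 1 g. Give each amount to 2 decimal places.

Working volume: 3.89 L.
arabinose: 9.17 g/L × 3.89 L = 35.67 g
pyridoxine hydrochloride: 3.54 mg/L × 3.89 L = 13.77 mg
malt extract: 8.9 g/L × 3.89 L = 34.62 g
glucose: 13.2 g/L × 3.89 L = 51.35 g
ferric ammonium citrate: 0.296 g/L × 3.89 L = 1.15 g
glycerol: 36 g/L × 3.89 L = 140.04 g

arabinose 35.67 g; pyridoxine hydrochloride 13.77 mg; malt extract 34.62 g; glucose 51.35 g; ferric ammonium citrate 1.15 g; glycerol 140.04 g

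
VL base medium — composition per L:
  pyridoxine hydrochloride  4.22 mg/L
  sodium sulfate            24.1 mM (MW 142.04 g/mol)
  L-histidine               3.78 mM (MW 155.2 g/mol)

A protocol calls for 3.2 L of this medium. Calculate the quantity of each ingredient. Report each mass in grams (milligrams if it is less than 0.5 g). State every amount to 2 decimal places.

pyridoxine hydrochloride 13.50 mg; sodium sulfate 10.95 g; L-histidine 1.88 g

Scale factor relative to 1 L: 3.2.
pyridoxine hydrochloride: 4.22 mg/L × 3.2 L = 13.50 mg
sodium sulfate: 24.1 mmol/L × 142.04 g/mol × 3.2 L ÷ 1000 = 10.95 g
L-histidine: 3.78 mmol/L × 155.2 g/mol × 3.2 L ÷ 1000 = 1.88 g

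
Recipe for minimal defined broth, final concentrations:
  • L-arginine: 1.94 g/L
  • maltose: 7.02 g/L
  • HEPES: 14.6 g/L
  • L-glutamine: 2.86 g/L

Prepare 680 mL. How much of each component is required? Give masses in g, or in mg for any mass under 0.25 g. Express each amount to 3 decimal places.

L-arginine 1.319 g; maltose 4.774 g; HEPES 9.928 g; L-glutamine 1.945 g

Target volume = 680 mL = 0.68 L.
L-arginine: 1.94 g/L × 0.68 L = 1.319 g
maltose: 7.02 g/L × 0.68 L = 4.774 g
HEPES: 14.6 g/L × 0.68 L = 9.928 g
L-glutamine: 2.86 g/L × 0.68 L = 1.945 g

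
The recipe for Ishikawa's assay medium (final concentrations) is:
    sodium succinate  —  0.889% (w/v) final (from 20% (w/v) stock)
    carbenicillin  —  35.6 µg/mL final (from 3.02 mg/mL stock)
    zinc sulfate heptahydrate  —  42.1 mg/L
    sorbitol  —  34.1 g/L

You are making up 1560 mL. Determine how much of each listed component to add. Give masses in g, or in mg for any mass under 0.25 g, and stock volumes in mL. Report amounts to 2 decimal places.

Target volume = 1560 mL = 1.56 L.
sodium succinate: C1V1 = C2V2 → 0.889% ÷ 20% × 1560 mL = 69.34 mL
carbenicillin: dilute stock: 35.6 µg/mL × 1560 mL ÷ 3020 µg/mL = 18.39 mL
zinc sulfate heptahydrate: 42.1 mg/L × 1.56 L = 65.68 mg
sorbitol: 34.1 g/L × 1.56 L = 53.20 g

sodium succinate 69.34 mL; carbenicillin 18.39 mL; zinc sulfate heptahydrate 65.68 mg; sorbitol 53.20 g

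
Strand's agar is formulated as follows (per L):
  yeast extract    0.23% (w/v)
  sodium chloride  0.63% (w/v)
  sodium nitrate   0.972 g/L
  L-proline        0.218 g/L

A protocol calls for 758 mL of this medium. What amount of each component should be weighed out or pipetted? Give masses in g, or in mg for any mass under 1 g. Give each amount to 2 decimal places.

yeast extract 1.74 g; sodium chloride 4.78 g; sodium nitrate 736.78 mg; L-proline 165.24 mg

Working volume: 758 mL = 0.758 L.
yeast extract: 0.23 g per 100 mL × 758 mL ÷ 100 = 1.74 g
sodium chloride: 0.63 g per 100 mL × 758 mL ÷ 100 = 4.78 g
sodium nitrate: 0.972 g/L × 0.758 L = 0.736776 g = 736.78 mg
L-proline: 0.218 g/L × 0.758 L = 0.165244 g = 165.24 mg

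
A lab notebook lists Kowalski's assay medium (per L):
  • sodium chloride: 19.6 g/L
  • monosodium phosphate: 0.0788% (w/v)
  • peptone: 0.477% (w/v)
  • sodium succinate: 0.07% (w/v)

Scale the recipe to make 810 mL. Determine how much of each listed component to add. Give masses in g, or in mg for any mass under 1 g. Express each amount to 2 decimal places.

Target volume = 810 mL = 0.81 L.
sodium chloride: 19.6 g/L × 0.81 L = 15.88 g
monosodium phosphate: 0.0788% w/v = 0.788 g/L → 0.788 × 0.81 L = 0.63828 g = 638.28 mg
peptone: 0.477 g per 100 mL × 810 mL ÷ 100 = 3.86 g
sodium succinate: 0.07% w/v = 0.7 g/L → 0.7 × 0.81 L = 0.567 g = 567.00 mg

sodium chloride 15.88 g; monosodium phosphate 638.28 mg; peptone 3.86 g; sodium succinate 567.00 mg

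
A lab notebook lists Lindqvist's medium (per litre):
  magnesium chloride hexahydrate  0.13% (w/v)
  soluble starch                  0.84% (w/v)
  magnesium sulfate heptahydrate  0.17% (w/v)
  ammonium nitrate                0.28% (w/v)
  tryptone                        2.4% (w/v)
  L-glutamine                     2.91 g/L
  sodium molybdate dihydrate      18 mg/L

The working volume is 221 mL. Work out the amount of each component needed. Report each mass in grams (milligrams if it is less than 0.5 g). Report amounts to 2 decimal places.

magnesium chloride hexahydrate 287.30 mg; soluble starch 1.86 g; magnesium sulfate heptahydrate 375.70 mg; ammonium nitrate 0.62 g; tryptone 5.30 g; L-glutamine 0.64 g; sodium molybdate dihydrate 3.98 mg

Target volume = 221 mL = 0.221 L.
magnesium chloride hexahydrate: 0.13 g per 100 mL × 221 mL ÷ 100 = 0.2873 g = 287.30 mg
soluble starch: 0.84% w/v = 8.4 g/L → 8.4 × 0.221 L = 1.86 g
magnesium sulfate heptahydrate: 0.17 g per 100 mL × 221 mL ÷ 100 = 0.3757 g = 375.70 mg
ammonium nitrate: 0.28 g per 100 mL × 221 mL ÷ 100 = 0.62 g
tryptone: 2.4 g per 100 mL × 221 mL ÷ 100 = 5.30 g
L-glutamine: 2.91 g/L × 0.221 L = 0.64 g
sodium molybdate dihydrate: 18 mg/L × 0.221 L = 3.98 mg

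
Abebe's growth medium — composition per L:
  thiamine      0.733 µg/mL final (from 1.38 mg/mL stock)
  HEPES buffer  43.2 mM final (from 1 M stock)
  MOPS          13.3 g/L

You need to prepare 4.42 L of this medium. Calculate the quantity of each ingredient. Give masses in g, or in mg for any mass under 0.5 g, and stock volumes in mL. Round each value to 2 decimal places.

thiamine 2.35 mL; HEPES buffer 190.94 mL; MOPS 58.79 g

Scale factor relative to 1 L: 4.42.
thiamine: V = C2·V2/C1 = 0.733 µg/mL × 4420 mL ÷ 1380 µg/mL = 2.35 mL
HEPES buffer: C1V1 = C2V2 → 43.2 mM × 4420 mL ÷ 1000 mM = 190.94 mL
MOPS: 13.3 g/L × 4.42 L = 58.79 g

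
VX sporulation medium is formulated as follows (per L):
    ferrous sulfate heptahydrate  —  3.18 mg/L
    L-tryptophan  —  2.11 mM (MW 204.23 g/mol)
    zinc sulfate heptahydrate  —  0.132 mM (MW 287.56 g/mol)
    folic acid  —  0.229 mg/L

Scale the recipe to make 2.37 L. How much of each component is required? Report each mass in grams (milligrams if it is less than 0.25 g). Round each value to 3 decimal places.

Scale factor relative to 1 L: 2.37.
ferrous sulfate heptahydrate: 3.18 mg/L × 2.37 L = 7.537 mg
L-tryptophan: 2.11 mmol/L × 204.23 g/mol × 2.37 L ÷ 1000 = 1.021 g
zinc sulfate heptahydrate: 0.132 mmol/L × 287.56 mg/mmol × 2.37 L = 89.960 mg
folic acid: 0.229 mg/L × 2.37 L = 0.543 mg

ferrous sulfate heptahydrate 7.537 mg; L-tryptophan 1.021 g; zinc sulfate heptahydrate 89.960 mg; folic acid 0.543 mg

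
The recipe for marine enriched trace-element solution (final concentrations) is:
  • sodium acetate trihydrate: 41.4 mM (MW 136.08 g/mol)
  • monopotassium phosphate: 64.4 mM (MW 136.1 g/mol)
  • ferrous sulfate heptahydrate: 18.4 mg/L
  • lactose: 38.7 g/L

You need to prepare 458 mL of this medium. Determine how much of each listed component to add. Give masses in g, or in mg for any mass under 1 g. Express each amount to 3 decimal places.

Scale factor relative to 1 L: 0.458.
sodium acetate trihydrate: 41.4 mmol/L × 136.08 g/mol × 0.458 L ÷ 1000 = 2.580 g
monopotassium phosphate: 64.4 mmol/L × 136.1 g/mol × 0.458 L ÷ 1000 = 4.014 g
ferrous sulfate heptahydrate: 18.4 mg/L × 0.458 L = 8.427 mg
lactose: 38.7 g/L × 0.458 L = 17.725 g

sodium acetate trihydrate 2.580 g; monopotassium phosphate 4.014 g; ferrous sulfate heptahydrate 8.427 mg; lactose 17.725 g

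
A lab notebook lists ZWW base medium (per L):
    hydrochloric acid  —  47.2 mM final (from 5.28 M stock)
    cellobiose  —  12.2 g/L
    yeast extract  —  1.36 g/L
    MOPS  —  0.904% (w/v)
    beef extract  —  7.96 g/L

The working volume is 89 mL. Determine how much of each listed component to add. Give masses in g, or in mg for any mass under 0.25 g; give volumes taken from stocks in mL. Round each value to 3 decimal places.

Working volume: 89 mL = 0.089 L.
hydrochloric acid: V = C2·V2/C1 = 47.2 mM × 89 mL ÷ 5280 mM = 0.796 mL
cellobiose: 12.2 g/L × 0.089 L = 1.086 g
yeast extract: 1.36 g/L × 0.089 L = 0.12104 g = 121.040 mg
MOPS: 0.904% w/v = 9.04 g/L → 9.04 × 0.089 L = 0.805 g
beef extract: 7.96 g/L × 0.089 L = 0.708 g

hydrochloric acid 0.796 mL; cellobiose 1.086 g; yeast extract 121.040 mg; MOPS 0.805 g; beef extract 0.708 g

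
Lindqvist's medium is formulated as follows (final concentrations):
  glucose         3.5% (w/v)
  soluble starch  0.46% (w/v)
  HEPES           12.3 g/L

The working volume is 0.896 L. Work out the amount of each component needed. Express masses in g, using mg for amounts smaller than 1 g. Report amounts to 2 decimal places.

Scale factor relative to 1 L: 0.896.
glucose: 3.5 g per 100 mL × 896 mL ÷ 100 = 31.36 g
soluble starch: 0.46% w/v = 4.6 g/L → 4.6 × 0.896 L = 4.12 g
HEPES: 12.3 g/L × 0.896 L = 11.02 g

glucose 31.36 g; soluble starch 4.12 g; HEPES 11.02 g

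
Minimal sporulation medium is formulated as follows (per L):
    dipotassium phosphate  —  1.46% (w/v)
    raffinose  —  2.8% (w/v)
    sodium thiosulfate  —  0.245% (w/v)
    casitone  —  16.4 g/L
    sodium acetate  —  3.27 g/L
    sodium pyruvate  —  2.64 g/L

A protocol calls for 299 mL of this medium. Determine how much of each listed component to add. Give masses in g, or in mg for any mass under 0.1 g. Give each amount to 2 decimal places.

dipotassium phosphate 4.37 g; raffinose 8.37 g; sodium thiosulfate 0.73 g; casitone 4.90 g; sodium acetate 0.98 g; sodium pyruvate 0.79 g

Target volume = 299 mL = 0.299 L.
dipotassium phosphate: 1.46 g per 100 mL × 299 mL ÷ 100 = 4.37 g
raffinose: 2.8% w/v = 28 g/L → 28 × 0.299 L = 8.37 g
sodium thiosulfate: 0.245 g per 100 mL × 299 mL ÷ 100 = 0.73 g
casitone: 16.4 g/L × 0.299 L = 4.90 g
sodium acetate: 3.27 g/L × 0.299 L = 0.98 g
sodium pyruvate: 2.64 g/L × 0.299 L = 0.79 g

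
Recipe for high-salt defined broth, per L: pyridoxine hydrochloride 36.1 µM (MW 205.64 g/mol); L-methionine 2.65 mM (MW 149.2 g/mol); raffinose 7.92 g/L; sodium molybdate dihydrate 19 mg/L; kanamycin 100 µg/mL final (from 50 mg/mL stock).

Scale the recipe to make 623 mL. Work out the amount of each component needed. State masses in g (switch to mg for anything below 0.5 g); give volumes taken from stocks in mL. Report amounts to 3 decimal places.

Working volume: 623 mL = 0.623 L.
pyridoxine hydrochloride: 36.1 µmol/L × 205.64 g/mol × 0.623 L ÷ 1000 = 4.625 mg
L-methionine: 2.65 mmol/L × 149.2 mg/mmol × 0.623 L = 246.322 mg
raffinose: 7.92 g/L × 0.623 L = 4.934 g
sodium molybdate dihydrate: 19 mg/L × 0.623 L = 11.837 mg
kanamycin: V = C2·V2/C1 = 100 µg/mL × 623 mL ÷ 50000 µg/mL = 1.246 mL

pyridoxine hydrochloride 4.625 mg; L-methionine 246.322 mg; raffinose 4.934 g; sodium molybdate dihydrate 11.837 mg; kanamycin 1.246 mL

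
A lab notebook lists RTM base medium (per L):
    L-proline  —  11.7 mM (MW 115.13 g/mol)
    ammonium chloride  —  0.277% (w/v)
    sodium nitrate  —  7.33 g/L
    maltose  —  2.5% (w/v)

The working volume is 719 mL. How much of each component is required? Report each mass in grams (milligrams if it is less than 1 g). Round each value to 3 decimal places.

L-proline 968.508 mg; ammonium chloride 1.992 g; sodium nitrate 5.270 g; maltose 17.975 g

Target volume = 719 mL = 0.719 L.
L-proline: 11.7 mmol/L × 115.13 mg/mmol × 0.719 L = 968.508 mg
ammonium chloride: 0.277% w/v = 2.77 g/L → 2.77 × 0.719 L = 1.992 g
sodium nitrate: 7.33 g/L × 0.719 L = 5.270 g
maltose: 2.5 g per 100 mL × 719 mL ÷ 100 = 17.975 g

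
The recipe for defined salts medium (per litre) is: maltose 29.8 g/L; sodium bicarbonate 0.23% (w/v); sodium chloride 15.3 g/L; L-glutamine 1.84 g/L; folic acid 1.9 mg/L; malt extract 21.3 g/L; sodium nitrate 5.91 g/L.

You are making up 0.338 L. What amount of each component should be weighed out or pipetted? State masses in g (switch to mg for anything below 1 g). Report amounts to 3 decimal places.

maltose 10.072 g; sodium bicarbonate 777.400 mg; sodium chloride 5.171 g; L-glutamine 621.920 mg; folic acid 0.642 mg; malt extract 7.199 g; sodium nitrate 1.998 g

Working volume: 0.338 L.
maltose: 29.8 g/L × 0.338 L = 10.072 g
sodium bicarbonate: 0.23 g per 100 mL × 338 mL ÷ 100 = 0.7774 g = 777.400 mg
sodium chloride: 15.3 g/L × 0.338 L = 5.171 g
L-glutamine: 1.84 g/L × 0.338 L = 0.62192 g = 621.920 mg
folic acid: 1.9 mg/L × 0.338 L = 0.642 mg
malt extract: 21.3 g/L × 0.338 L = 7.199 g
sodium nitrate: 5.91 g/L × 0.338 L = 1.998 g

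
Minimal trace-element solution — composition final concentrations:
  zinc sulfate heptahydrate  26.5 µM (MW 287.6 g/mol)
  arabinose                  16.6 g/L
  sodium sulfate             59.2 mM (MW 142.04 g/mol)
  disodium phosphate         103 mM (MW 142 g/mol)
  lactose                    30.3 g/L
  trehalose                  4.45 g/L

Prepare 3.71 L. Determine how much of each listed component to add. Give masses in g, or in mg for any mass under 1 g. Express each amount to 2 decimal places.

Working volume: 3.71 L.
zinc sulfate heptahydrate: 26.5 µmol/L × 287.6 g/mol × 3.71 L ÷ 1000 = 28.28 mg
arabinose: 16.6 g/L × 3.71 L = 61.59 g
sodium sulfate: 59.2 mmol/L × 142.04 g/mol × 3.71 L ÷ 1000 = 31.20 g
disodium phosphate: 103 mmol/L × 142 g/mol × 3.71 L ÷ 1000 = 54.26 g
lactose: 30.3 g/L × 3.71 L = 112.41 g
trehalose: 4.45 g/L × 3.71 L = 16.51 g

zinc sulfate heptahydrate 28.28 mg; arabinose 61.59 g; sodium sulfate 31.20 g; disodium phosphate 54.26 g; lactose 112.41 g; trehalose 16.51 g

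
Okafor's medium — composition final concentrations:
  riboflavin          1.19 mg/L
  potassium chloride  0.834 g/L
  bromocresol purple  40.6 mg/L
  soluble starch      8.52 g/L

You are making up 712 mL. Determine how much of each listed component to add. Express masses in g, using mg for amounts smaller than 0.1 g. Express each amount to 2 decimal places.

Working volume: 712 mL = 0.712 L.
riboflavin: 1.19 mg/L × 0.712 L = 0.85 mg
potassium chloride: 0.834 g/L × 0.712 L = 0.59 g
bromocresol purple: 40.6 mg/L × 0.712 L = 28.91 mg
soluble starch: 8.52 g/L × 0.712 L = 6.07 g

riboflavin 0.85 mg; potassium chloride 0.59 g; bromocresol purple 28.91 mg; soluble starch 6.07 g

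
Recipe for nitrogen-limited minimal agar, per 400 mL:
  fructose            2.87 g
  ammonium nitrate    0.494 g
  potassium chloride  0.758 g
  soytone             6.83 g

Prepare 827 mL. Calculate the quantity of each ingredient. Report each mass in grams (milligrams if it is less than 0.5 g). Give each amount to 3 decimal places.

Ratio of target to recipe volume: 827 / 400 = 2.0675.
fructose: 2.87 g × (827 mL / 400 mL) = 5.934 g
ammonium nitrate: 0.494 g × (827 mL / 400 mL) = 1.021 g
potassium chloride: 0.758 g × (827 mL / 400 mL) = 1.567 g
soytone: 6.83 g × (827 mL / 400 mL) = 14.121 g

fructose 5.934 g; ammonium nitrate 1.021 g; potassium chloride 1.567 g; soytone 14.121 g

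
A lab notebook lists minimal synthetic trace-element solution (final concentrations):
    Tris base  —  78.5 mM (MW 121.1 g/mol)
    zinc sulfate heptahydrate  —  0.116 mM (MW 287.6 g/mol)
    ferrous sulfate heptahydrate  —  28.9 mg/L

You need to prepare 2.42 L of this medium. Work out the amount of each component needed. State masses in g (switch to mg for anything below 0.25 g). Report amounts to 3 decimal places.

Working volume: 2.42 L.
Tris base: 78.5 mmol/L × 121.1 g/mol × 2.42 L ÷ 1000 = 23.005 g
zinc sulfate heptahydrate: 0.116 mmol/L × 287.6 mg/mmol × 2.42 L = 80.735 mg
ferrous sulfate heptahydrate: 28.9 mg/L × 2.42 L = 69.938 mg

Tris base 23.005 g; zinc sulfate heptahydrate 80.735 mg; ferrous sulfate heptahydrate 69.938 mg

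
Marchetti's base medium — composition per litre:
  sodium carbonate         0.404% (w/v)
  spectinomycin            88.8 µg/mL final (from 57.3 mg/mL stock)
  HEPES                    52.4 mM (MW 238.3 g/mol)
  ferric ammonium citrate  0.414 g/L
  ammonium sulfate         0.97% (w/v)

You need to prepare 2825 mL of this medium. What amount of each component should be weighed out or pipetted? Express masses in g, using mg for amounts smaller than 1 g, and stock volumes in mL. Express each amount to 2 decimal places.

Target volume = 2825 mL = 2.825 L.
sodium carbonate: 0.404 g per 100 mL × 2825 mL ÷ 100 = 11.41 g
spectinomycin: C1V1 = C2V2 → 88.8 µg/mL × 2825 mL ÷ 57300 µg/mL = 4.38 mL
HEPES: 52.4 mmol/L × 238.3 g/mol × 2.825 L ÷ 1000 = 35.28 g
ferric ammonium citrate: 0.414 g/L × 2.825 L = 1.17 g
ammonium sulfate: 0.97% w/v = 9.7 g/L → 9.7 × 2.825 L = 27.40 g

sodium carbonate 11.41 g; spectinomycin 4.38 mL; HEPES 35.28 g; ferric ammonium citrate 1.17 g; ammonium sulfate 27.40 g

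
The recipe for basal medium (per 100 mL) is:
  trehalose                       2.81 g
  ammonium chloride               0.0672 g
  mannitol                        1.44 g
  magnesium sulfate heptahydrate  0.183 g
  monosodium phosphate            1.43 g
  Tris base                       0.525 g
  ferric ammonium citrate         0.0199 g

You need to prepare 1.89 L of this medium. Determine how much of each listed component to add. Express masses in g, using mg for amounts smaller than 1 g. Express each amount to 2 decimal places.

trehalose 53.11 g; ammonium chloride 1.27 g; mannitol 27.22 g; magnesium sulfate heptahydrate 3.46 g; monosodium phosphate 27.03 g; Tris base 9.92 g; ferric ammonium citrate 376.11 mg

Scale factor = 1890 mL / 100 mL = 18.9.
trehalose: 2.81 g × (1890 mL / 100 mL) = 53.11 g
ammonium chloride: 0.0672 g × (1890 mL / 100 mL) = 1.27 g
mannitol: 1.44 g × (1890 mL / 100 mL) = 27.22 g
magnesium sulfate heptahydrate: 0.183 g × (1890 mL / 100 mL) = 3.46 g
monosodium phosphate: 1.43 g × (1890 mL / 100 mL) = 27.03 g
Tris base: 0.525 g × (1890 mL / 100 mL) = 9.92 g
ferric ammonium citrate: 0.0199 g × (1890 mL / 100 mL) = 0.37611 g = 376.11 mg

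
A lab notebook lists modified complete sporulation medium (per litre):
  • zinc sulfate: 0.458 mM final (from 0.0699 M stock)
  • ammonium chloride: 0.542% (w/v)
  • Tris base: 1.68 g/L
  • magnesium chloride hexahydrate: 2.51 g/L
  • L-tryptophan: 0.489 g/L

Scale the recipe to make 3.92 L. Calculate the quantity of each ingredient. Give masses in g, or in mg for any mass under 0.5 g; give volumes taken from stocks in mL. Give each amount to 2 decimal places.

Scale factor relative to 1 L: 3.92.
zinc sulfate: C1V1 = C2V2 → 0.458 mM × 3920 mL ÷ 69.9 mM = 25.68 mL
ammonium chloride: 0.542 g per 100 mL × 3920 mL ÷ 100 = 21.25 g
Tris base: 1.68 g/L × 3.92 L = 6.59 g
magnesium chloride hexahydrate: 2.51 g/L × 3.92 L = 9.84 g
L-tryptophan: 0.489 g/L × 3.92 L = 1.92 g

zinc sulfate 25.68 mL; ammonium chloride 21.25 g; Tris base 6.59 g; magnesium chloride hexahydrate 9.84 g; L-tryptophan 1.92 g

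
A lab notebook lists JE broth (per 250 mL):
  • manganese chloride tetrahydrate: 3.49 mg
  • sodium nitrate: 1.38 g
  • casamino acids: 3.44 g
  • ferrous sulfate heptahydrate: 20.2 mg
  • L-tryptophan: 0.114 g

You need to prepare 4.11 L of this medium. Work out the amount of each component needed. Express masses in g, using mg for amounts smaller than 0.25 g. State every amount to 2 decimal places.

Scale factor = 4110 mL / 250 mL = 16.44.
manganese chloride tetrahydrate: 3.49 mg × (4110 mL / 250 mL) = 57.38 mg
sodium nitrate: 1.38 g × (4110 mL / 250 mL) = 22.69 g
casamino acids: 3.44 g × (4110 mL / 250 mL) = 56.55 g
ferrous sulfate heptahydrate: 20.2 mg × (4110 mL / 250 mL) = 332.088 mg = 0.33 g
L-tryptophan: 0.114 g × (4110 mL / 250 mL) = 1.87 g

manganese chloride tetrahydrate 57.38 mg; sodium nitrate 22.69 g; casamino acids 56.55 g; ferrous sulfate heptahydrate 0.33 g; L-tryptophan 1.87 g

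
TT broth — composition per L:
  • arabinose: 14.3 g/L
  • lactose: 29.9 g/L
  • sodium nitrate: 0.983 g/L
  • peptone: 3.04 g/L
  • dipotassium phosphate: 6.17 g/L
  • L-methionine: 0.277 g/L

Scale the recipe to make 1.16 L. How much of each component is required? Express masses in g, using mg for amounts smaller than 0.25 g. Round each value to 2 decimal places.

Scale factor relative to 1 L: 1.16.
arabinose: 14.3 g/L × 1.16 L = 16.59 g
lactose: 29.9 g/L × 1.16 L = 34.68 g
sodium nitrate: 0.983 g/L × 1.16 L = 1.14 g
peptone: 3.04 g/L × 1.16 L = 3.53 g
dipotassium phosphate: 6.17 g/L × 1.16 L = 7.16 g
L-methionine: 0.277 g/L × 1.16 L = 0.32 g

arabinose 16.59 g; lactose 34.68 g; sodium nitrate 1.14 g; peptone 3.53 g; dipotassium phosphate 7.16 g; L-methionine 0.32 g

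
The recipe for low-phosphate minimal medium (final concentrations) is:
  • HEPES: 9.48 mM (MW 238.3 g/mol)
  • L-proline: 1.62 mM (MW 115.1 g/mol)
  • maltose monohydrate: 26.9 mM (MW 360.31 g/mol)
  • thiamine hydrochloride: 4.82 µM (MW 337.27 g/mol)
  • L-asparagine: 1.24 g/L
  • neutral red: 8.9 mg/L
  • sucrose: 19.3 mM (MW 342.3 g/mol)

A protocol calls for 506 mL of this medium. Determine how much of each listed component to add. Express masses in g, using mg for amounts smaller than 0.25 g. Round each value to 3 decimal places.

HEPES 1.143 g; L-proline 94.350 mg; maltose monohydrate 4.904 g; thiamine hydrochloride 0.823 mg; L-asparagine 0.627 g; neutral red 4.503 mg; sucrose 3.343 g

Working volume: 506 mL = 0.506 L.
HEPES: 9.48 mmol/L × 238.3 g/mol × 0.506 L ÷ 1000 = 1.143 g
L-proline: 1.62 mmol/L × 115.1 mg/mmol × 0.506 L = 94.350 mg
maltose monohydrate: 26.9 mmol/L × 360.31 g/mol × 0.506 L ÷ 1000 = 4.904 g
thiamine hydrochloride: 4.82 µmol/L × 337.27 g/mol × 0.506 L ÷ 1000 = 0.823 mg
L-asparagine: 1.24 g/L × 0.506 L = 0.627 g
neutral red: 8.9 mg/L × 0.506 L = 4.503 mg
sucrose: 19.3 mmol/L × 342.3 g/mol × 0.506 L ÷ 1000 = 3.343 g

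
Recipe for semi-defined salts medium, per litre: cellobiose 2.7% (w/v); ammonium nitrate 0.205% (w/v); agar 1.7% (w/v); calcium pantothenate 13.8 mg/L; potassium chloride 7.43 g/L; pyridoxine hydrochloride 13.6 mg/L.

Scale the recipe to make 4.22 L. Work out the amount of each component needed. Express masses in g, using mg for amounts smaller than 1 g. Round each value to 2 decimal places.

cellobiose 113.94 g; ammonium nitrate 8.65 g; agar 71.74 g; calcium pantothenate 58.24 mg; potassium chloride 31.35 g; pyridoxine hydrochloride 57.39 mg

Scale factor relative to 1 L: 4.22.
cellobiose: 2.7% w/v = 27 g/L → 27 × 4.22 L = 113.94 g
ammonium nitrate: 0.205% w/v = 2.05 g/L → 2.05 × 4.22 L = 8.65 g
agar: 1.7 g per 100 mL × 4220 mL ÷ 100 = 71.74 g
calcium pantothenate: 13.8 mg/L × 4.22 L = 58.24 mg
potassium chloride: 7.43 g/L × 4.22 L = 31.35 g
pyridoxine hydrochloride: 13.6 mg/L × 4.22 L = 57.39 mg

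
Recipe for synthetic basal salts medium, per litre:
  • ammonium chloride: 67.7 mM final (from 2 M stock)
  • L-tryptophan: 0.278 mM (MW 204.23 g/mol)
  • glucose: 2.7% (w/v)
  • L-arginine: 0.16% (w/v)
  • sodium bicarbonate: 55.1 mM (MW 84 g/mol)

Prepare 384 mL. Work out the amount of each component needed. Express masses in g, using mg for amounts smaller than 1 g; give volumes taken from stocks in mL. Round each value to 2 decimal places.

ammonium chloride 13.00 mL; L-tryptophan 21.80 mg; glucose 10.37 g; L-arginine 614.40 mg; sodium bicarbonate 1.78 g

Target volume = 384 mL = 0.384 L.
ammonium chloride: V = C2·V2/C1 = 67.7 mM × 384 mL ÷ 2000 mM = 13.00 mL
L-tryptophan: 0.278 mmol/L × 204.23 mg/mmol × 0.384 L = 21.80 mg
glucose: 2.7% w/v = 27 g/L → 27 × 0.384 L = 10.37 g
L-arginine: 0.16 g per 100 mL × 384 mL ÷ 100 = 0.6144 g = 614.40 mg
sodium bicarbonate: 55.1 mmol/L × 84 g/mol × 0.384 L ÷ 1000 = 1.78 g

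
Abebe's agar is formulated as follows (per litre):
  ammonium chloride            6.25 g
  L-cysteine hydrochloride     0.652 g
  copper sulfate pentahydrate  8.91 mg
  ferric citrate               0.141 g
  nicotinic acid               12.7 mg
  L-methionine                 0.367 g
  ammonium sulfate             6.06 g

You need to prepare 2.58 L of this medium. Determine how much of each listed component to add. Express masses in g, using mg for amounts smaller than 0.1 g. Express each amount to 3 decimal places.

ammonium chloride 16.125 g; L-cysteine hydrochloride 1.682 g; copper sulfate pentahydrate 22.988 mg; ferric citrate 0.364 g; nicotinic acid 32.766 mg; L-methionine 0.947 g; ammonium sulfate 15.635 g

Ratio of target to recipe volume: 2580 / 1000 = 2.58.
ammonium chloride: 6.25 g × (2580 mL / 1000 mL) = 16.125 g
L-cysteine hydrochloride: 0.652 g × (2580 mL / 1000 mL) = 1.682 g
copper sulfate pentahydrate: 8.91 mg × (2580 mL / 1000 mL) = 22.988 mg
ferric citrate: 0.141 g × (2580 mL / 1000 mL) = 0.364 g
nicotinic acid: 12.7 mg × (2580 mL / 1000 mL) = 32.766 mg
L-methionine: 0.367 g × (2580 mL / 1000 mL) = 0.947 g
ammonium sulfate: 6.06 g × (2580 mL / 1000 mL) = 15.635 g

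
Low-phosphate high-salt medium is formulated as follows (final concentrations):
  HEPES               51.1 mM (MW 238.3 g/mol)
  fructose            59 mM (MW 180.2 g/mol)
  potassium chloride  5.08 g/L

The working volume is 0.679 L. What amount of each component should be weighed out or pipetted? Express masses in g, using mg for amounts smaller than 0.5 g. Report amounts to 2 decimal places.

Working volume: 0.679 L.
HEPES: 51.1 mmol/L × 238.3 g/mol × 0.679 L ÷ 1000 = 8.27 g
fructose: 59 mmol/L × 180.2 g/mol × 0.679 L ÷ 1000 = 7.22 g
potassium chloride: 5.08 g/L × 0.679 L = 3.45 g

HEPES 8.27 g; fructose 7.22 g; potassium chloride 3.45 g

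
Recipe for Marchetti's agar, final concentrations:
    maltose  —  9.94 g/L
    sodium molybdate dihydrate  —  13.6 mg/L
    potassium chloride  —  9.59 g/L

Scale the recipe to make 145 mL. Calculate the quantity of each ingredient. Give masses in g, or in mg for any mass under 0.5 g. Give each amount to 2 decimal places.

maltose 1.44 g; sodium molybdate dihydrate 1.97 mg; potassium chloride 1.39 g

Working volume: 145 mL = 0.145 L.
maltose: 9.94 g/L × 0.145 L = 1.44 g
sodium molybdate dihydrate: 13.6 mg/L × 0.145 L = 1.97 mg
potassium chloride: 9.59 g/L × 0.145 L = 1.39 g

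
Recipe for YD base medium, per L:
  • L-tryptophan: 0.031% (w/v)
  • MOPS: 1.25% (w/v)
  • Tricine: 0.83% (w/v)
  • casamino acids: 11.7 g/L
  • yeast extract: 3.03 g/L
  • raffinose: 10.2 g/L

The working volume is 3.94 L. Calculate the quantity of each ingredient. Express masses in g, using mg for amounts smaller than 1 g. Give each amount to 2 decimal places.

L-tryptophan 1.22 g; MOPS 49.25 g; Tricine 32.70 g; casamino acids 46.10 g; yeast extract 11.94 g; raffinose 40.19 g

Scale factor relative to 1 L: 3.94.
L-tryptophan: 0.031 g per 100 mL × 3940 mL ÷ 100 = 1.22 g
MOPS: 1.25 g per 100 mL × 3940 mL ÷ 100 = 49.25 g
Tricine: 0.83 g per 100 mL × 3940 mL ÷ 100 = 32.70 g
casamino acids: 11.7 g/L × 3.94 L = 46.10 g
yeast extract: 3.03 g/L × 3.94 L = 11.94 g
raffinose: 10.2 g/L × 3.94 L = 40.19 g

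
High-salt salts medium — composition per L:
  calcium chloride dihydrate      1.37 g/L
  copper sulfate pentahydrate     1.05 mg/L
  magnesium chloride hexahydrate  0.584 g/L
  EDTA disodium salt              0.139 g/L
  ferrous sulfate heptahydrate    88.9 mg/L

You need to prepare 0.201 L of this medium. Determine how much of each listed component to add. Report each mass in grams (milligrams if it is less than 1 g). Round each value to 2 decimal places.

Working volume: 0.201 L.
calcium chloride dihydrate: 1.37 g/L × 0.201 L = 0.27537 g = 275.37 mg
copper sulfate pentahydrate: 1.05 mg/L × 0.201 L = 0.21 mg
magnesium chloride hexahydrate: 0.584 g/L × 0.201 L = 0.117384 g = 117.38 mg
EDTA disodium salt: 0.139 g/L × 0.201 L = 0.027939 g = 27.94 mg
ferrous sulfate heptahydrate: 88.9 mg/L × 0.201 L = 17.87 mg

calcium chloride dihydrate 275.37 mg; copper sulfate pentahydrate 0.21 mg; magnesium chloride hexahydrate 117.38 mg; EDTA disodium salt 27.94 mg; ferrous sulfate heptahydrate 17.87 mg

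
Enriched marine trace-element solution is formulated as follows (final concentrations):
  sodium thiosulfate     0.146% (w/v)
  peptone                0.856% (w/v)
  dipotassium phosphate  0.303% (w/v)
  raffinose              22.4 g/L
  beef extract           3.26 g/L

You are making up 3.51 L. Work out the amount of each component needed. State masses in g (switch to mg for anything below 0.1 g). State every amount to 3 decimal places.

sodium thiosulfate 5.125 g; peptone 30.046 g; dipotassium phosphate 10.635 g; raffinose 78.624 g; beef extract 11.443 g

Scale factor relative to 1 L: 3.51.
sodium thiosulfate: 0.146% w/v = 1.46 g/L → 1.46 × 3.51 L = 5.125 g
peptone: 0.856 g per 100 mL × 3510 mL ÷ 100 = 30.046 g
dipotassium phosphate: 0.303% w/v = 3.03 g/L → 3.03 × 3.51 L = 10.635 g
raffinose: 22.4 g/L × 3.51 L = 78.624 g
beef extract: 3.26 g/L × 3.51 L = 11.443 g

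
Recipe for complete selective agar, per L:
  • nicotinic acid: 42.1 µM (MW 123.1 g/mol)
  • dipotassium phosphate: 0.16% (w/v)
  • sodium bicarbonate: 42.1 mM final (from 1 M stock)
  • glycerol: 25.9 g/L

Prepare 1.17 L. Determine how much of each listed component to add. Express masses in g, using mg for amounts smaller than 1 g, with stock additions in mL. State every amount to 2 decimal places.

Working volume: 1.17 L.
nicotinic acid: 42.1 µmol/L × 123.1 g/mol × 1.17 L ÷ 1000 = 6.06 mg
dipotassium phosphate: 0.16 g per 100 mL × 1170 mL ÷ 100 = 1.87 g
sodium bicarbonate: dilute stock: 42.1 mM × 1170 mL ÷ 1000 mM = 49.26 mL
glycerol: 25.9 g/L × 1.17 L = 30.30 g

nicotinic acid 6.06 mg; dipotassium phosphate 1.87 g; sodium bicarbonate 49.26 mL; glycerol 30.30 g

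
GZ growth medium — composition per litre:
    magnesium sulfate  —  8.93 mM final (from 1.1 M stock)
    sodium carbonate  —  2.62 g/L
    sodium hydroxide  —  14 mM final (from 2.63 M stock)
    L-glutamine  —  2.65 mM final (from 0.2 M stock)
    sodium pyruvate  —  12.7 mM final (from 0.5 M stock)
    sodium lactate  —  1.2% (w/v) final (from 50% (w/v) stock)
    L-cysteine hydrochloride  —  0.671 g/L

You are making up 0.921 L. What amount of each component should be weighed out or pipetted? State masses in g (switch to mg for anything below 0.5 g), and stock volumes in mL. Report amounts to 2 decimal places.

Working volume: 0.921 L.
magnesium sulfate: dilute stock: 8.93 mM × 921 mL ÷ 1100 mM = 7.48 mL
sodium carbonate: 2.62 g/L × 0.921 L = 2.41 g
sodium hydroxide: C1V1 = C2V2 → 14 mM × 921 mL ÷ 2630 mM = 4.90 mL
L-glutamine: V = C2·V2/C1 = 2.65 mM × 921 mL ÷ 200 mM = 12.20 mL
sodium pyruvate: C1V1 = C2V2 → 12.7 mM × 921 mL ÷ 500 mM = 23.39 mL
sodium lactate: V = C2·V2/C1 = 1.2% ÷ 50% × 921 mL = 22.10 mL
L-cysteine hydrochloride: 0.671 g/L × 0.921 L = 0.62 g

magnesium sulfate 7.48 mL; sodium carbonate 2.41 g; sodium hydroxide 4.90 mL; L-glutamine 12.20 mL; sodium pyruvate 23.39 mL; sodium lactate 22.10 mL; L-cysteine hydrochloride 0.62 g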